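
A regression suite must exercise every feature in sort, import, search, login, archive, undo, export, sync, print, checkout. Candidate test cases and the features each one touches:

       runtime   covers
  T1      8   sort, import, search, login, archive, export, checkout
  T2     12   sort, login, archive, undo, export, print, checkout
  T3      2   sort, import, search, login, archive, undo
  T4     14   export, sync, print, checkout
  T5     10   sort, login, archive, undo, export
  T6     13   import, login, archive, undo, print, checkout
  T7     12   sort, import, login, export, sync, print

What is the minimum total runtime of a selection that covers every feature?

16

T3, T4 cover every feature at runtime 2 + 14 = 16.
Any cover uses at least 2 test cases; among all covering selections none totals below 16.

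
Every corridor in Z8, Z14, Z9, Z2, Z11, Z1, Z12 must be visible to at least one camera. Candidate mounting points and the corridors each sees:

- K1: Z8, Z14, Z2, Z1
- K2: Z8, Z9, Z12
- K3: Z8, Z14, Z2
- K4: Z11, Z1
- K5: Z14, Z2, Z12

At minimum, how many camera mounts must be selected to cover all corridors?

K1, K2, K4 together cover {Z8, Z14, Z9, Z2, Z11, Z1, Z12} — every corridor.
No 2 of the 5 camera mounts cover everything (all 10 pairs fall short), so 3 is minimum.

3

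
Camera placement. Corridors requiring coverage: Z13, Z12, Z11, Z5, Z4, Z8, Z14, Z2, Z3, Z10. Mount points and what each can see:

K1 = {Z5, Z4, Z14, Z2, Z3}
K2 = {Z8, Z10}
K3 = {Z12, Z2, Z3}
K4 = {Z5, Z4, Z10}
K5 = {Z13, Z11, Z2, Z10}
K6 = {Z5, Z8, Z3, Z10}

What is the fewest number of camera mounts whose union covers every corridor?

4

K1, K2, K3, K5 together cover {Z13, Z12, Z11, Z5, Z4, Z8, Z14, Z2, Z3, Z10} — every corridor.
No 3 of the 6 camera mounts cover everything (all 20 triples fall short), so 4 is minimum.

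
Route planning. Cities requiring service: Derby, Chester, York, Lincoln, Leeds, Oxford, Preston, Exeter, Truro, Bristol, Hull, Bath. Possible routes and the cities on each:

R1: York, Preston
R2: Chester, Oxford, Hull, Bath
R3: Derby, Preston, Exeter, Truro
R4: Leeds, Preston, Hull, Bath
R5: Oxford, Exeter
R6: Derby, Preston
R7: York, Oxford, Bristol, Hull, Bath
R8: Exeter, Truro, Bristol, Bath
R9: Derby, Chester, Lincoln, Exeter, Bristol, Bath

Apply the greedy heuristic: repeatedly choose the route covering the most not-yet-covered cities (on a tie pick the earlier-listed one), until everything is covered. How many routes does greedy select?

Pick 1: R9 covers 6 new cities (Derby, Chester, Lincoln, Exeter, Bristol, Bath).
Pick 2: R4 covers 3 new cities (Leeds, Preston, Hull).
Pick 3: R7 covers 2 new cities (York, Oxford).
Pick 4: R3 covers 1 new cities (Truro).
Greedy uses 4 routes.

4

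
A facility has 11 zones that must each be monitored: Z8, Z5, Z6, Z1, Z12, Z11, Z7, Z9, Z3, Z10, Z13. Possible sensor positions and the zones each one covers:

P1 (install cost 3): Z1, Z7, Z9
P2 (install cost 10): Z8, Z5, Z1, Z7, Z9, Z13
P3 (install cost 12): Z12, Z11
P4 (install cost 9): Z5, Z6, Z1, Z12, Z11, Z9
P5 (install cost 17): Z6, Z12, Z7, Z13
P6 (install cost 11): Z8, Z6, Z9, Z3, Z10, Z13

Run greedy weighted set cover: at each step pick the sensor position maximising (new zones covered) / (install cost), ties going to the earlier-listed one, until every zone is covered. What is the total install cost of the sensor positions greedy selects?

23

Pick 1: P1 adds 3 new (Z1, Z7, Z9) at install cost 3 (ratio 3/3).
Pick 2: P6 adds 5 new (Z8, Z6, Z3, Z10, Z13) at install cost 11 (ratio 5/11).
Pick 3: P4 adds 3 new (Z5, Z12, Z11) at install cost 9 (ratio 3/9).
Greedy total install cost: 3 + 11 + 9 = 23.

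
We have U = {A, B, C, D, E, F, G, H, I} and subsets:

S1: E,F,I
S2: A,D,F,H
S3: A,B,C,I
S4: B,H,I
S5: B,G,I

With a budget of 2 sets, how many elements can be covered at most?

7

Choosing S2, S3 covers {A, B, C, D, F, H, I} — 7 elements.
No choice of 2 sets does better; here E, G are left uncovered.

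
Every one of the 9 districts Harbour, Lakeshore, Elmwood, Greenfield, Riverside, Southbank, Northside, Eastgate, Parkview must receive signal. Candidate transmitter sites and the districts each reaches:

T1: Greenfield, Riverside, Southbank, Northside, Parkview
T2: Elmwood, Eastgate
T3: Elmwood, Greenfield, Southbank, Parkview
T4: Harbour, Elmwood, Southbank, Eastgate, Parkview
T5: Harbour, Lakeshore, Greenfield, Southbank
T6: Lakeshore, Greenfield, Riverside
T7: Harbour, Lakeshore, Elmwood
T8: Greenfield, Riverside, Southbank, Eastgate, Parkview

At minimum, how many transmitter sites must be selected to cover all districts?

3

T1, T2, T5 together cover {Harbour, Lakeshore, Elmwood, Greenfield, Riverside, Southbank, Northside, Eastgate, Parkview} — every district.
No 2 of the 8 transmitter sites cover everything (all 28 pairs fall short), so 3 is minimum.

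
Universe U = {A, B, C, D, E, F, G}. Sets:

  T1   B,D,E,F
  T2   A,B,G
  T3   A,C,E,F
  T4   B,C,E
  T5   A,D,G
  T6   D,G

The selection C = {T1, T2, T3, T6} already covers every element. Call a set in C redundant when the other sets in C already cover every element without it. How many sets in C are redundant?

Drop T1: the rest still cover every element — redundant.
Drop T2: the rest still cover every element — redundant.
Drop T3: C uncovered — not redundant.
Drop T6: the rest still cover every element — redundant.
3 redundant: T1, T2, T6.

3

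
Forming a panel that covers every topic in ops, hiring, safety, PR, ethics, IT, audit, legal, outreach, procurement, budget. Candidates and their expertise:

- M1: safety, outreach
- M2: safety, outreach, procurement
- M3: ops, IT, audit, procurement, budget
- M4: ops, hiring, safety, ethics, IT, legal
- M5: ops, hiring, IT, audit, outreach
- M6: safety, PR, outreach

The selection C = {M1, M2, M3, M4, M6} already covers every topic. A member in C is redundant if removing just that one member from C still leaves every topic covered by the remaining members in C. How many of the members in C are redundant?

2

Drop M1: the rest still cover every topic — redundant.
Drop M2: the rest still cover every topic — redundant.
Drop M3: audit, budget uncovered — not redundant.
Drop M4: hiring, ethics, legal uncovered — not redundant.
Drop M6: PR uncovered — not redundant.
2 redundant: M1, M2.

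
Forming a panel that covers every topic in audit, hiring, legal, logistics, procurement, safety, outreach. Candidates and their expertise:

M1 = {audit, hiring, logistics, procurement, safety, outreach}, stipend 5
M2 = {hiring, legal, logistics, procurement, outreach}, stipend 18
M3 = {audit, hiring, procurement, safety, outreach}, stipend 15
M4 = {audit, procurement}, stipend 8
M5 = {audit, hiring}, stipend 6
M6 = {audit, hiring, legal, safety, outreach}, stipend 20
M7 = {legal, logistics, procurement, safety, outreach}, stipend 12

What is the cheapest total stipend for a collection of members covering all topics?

M1, M7 cover every topic at stipend 5 + 12 = 17.
Any cover uses at least 2 members; among all covering selections none totals below 17.

17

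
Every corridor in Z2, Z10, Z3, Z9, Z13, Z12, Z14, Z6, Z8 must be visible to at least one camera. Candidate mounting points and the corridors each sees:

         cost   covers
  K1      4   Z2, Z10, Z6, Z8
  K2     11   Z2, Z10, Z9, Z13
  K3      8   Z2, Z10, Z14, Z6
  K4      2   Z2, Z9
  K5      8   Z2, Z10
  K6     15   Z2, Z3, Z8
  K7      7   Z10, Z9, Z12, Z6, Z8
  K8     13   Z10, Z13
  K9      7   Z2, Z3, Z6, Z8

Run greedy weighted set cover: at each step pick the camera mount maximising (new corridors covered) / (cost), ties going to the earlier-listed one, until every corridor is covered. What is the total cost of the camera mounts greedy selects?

39

Pick 1: K1 adds 4 new (Z2, Z10, Z6, Z8) at cost 4 (ratio 4/4).
Pick 2: K4 adds 1 new (Z9) at cost 2 (ratio 1/2).
Pick 3: K7 adds 1 new (Z12) at cost 7 (ratio 1/7).
Pick 4: K9 adds 1 new (Z3) at cost 7 (ratio 1/7).
Pick 5: K3 adds 1 new (Z14) at cost 8 (ratio 1/8).
Pick 6: K2 adds 1 new (Z13) at cost 11 (ratio 1/11).
Greedy total cost: 4 + 2 + 7 + 7 + 8 + 11 = 39. (The true optimum is 33, so greedy overshoots here.)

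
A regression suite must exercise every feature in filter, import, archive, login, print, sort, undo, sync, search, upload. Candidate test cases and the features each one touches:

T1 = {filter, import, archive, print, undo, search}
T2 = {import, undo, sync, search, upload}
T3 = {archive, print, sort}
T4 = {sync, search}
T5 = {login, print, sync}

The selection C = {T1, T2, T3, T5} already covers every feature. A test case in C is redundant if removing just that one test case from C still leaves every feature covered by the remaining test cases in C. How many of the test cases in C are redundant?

Drop T1: filter uncovered — not redundant.
Drop T2: upload uncovered — not redundant.
Drop T3: sort uncovered — not redundant.
Drop T5: login uncovered — not redundant.
None of the test cases in C is redundant.

0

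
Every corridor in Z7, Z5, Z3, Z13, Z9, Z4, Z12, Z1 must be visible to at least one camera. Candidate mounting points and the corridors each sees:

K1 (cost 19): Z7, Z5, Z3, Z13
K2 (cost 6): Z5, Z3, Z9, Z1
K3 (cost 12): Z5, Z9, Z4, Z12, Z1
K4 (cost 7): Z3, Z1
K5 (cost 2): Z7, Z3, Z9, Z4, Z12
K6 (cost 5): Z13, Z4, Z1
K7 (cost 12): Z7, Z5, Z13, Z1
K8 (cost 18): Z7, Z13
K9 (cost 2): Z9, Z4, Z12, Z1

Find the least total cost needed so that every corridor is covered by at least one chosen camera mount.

13

K2, K5, K6 cover every corridor at cost 6 + 2 + 5 = 13.
Any cover uses at least 2 camera mounts; among all covering selections none totals below 13.
Greedy by coverage-per-cost would pick K5, K9, K6, K2 for 15 — worse than the optimum 13.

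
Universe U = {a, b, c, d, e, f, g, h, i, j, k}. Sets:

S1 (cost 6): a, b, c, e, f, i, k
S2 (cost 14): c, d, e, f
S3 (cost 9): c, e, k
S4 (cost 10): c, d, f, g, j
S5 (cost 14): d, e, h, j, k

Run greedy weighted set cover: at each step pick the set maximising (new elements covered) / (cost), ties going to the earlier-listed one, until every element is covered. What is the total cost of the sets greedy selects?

Pick 1: S1 adds 7 new (a, b, c, e, f, i, k) at cost 6 (ratio 7/6).
Pick 2: S4 adds 3 new (d, g, j) at cost 10 (ratio 3/10).
Pick 3: S5 adds 1 new (h) at cost 14 (ratio 1/14).
Greedy total cost: 6 + 10 + 14 = 30.

30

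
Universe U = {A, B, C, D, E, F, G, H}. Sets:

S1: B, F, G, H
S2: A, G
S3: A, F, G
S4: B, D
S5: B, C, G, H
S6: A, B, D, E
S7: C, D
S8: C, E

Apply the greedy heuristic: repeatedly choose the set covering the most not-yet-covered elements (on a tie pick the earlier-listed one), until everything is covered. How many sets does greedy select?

3

Pick 1: S1 covers 4 new elements (B, F, G, H).
Pick 2: S6 covers 3 new elements (A, D, E).
Pick 3: S5 covers 1 new elements (C).
Greedy uses 3 sets.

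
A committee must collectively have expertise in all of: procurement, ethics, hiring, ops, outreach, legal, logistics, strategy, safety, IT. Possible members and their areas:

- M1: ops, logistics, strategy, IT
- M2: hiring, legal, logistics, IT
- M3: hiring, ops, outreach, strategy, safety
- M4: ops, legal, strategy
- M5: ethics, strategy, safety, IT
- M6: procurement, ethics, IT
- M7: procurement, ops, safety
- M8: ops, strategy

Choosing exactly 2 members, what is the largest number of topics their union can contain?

8

Choosing M2, M3 covers {hiring, ops, outreach, legal, logistics, strategy, safety, IT} — 8 topics.
No choice of 2 members does better; here procurement, ethics are left uncovered.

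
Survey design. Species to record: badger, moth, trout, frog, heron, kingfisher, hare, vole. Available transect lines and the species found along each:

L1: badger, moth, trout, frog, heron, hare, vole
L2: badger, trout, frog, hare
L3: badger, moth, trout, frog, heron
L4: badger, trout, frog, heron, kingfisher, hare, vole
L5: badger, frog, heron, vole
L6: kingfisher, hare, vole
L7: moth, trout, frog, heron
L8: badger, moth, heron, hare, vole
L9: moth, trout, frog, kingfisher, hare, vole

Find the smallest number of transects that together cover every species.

L1, L4 together cover {badger, moth, trout, frog, heron, kingfisher, hare, vole} — every species.
No single transect contains all 8 species, so 2 is optimal.

2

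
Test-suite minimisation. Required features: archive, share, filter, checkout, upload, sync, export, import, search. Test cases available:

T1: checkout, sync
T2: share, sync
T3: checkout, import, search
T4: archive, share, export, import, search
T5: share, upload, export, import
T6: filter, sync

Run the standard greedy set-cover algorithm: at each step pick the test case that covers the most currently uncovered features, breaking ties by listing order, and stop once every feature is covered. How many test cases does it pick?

Pick 1: T4 covers 5 new features (archive, share, export, import, search).
Pick 2: T1 covers 2 new features (checkout, sync).
Pick 3: T5 covers 1 new features (upload).
Pick 4: T6 covers 1 new features (filter).
Greedy uses 4 test cases.

4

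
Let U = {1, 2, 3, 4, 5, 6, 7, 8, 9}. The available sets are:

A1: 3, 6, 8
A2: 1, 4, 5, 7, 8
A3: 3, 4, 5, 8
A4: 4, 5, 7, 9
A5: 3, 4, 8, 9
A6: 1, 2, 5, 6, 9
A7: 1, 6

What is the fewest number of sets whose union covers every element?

3

A1, A2, A6 together cover {1, 2, 3, 4, 5, 6, 7, 8, 9} — every element.
No 2 of the 7 sets cover everything (all 21 pairs fall short), so 3 is minimum.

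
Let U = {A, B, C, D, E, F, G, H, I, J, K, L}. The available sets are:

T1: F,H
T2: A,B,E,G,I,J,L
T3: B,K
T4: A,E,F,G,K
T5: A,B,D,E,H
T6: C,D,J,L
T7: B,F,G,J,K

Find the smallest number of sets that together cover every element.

T1, T2, T3, T6 together cover {A, B, C, D, E, F, G, H, I, J, K, L} — every element.
No 3 of the 7 sets cover everything (all 35 triples fall short), so 4 is minimum.

4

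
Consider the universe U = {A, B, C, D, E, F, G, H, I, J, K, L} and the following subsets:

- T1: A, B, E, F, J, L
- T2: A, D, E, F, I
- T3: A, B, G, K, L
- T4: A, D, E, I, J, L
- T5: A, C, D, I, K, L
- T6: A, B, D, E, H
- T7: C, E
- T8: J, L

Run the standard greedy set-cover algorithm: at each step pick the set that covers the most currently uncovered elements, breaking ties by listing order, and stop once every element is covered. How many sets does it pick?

Pick 1: T1 covers 6 new elements (A, B, E, F, J, L).
Pick 2: T5 covers 4 new elements (C, D, I, K).
Pick 3: T3 covers 1 new elements (G).
Pick 4: T6 covers 1 new elements (H).
Greedy uses 4 sets.

4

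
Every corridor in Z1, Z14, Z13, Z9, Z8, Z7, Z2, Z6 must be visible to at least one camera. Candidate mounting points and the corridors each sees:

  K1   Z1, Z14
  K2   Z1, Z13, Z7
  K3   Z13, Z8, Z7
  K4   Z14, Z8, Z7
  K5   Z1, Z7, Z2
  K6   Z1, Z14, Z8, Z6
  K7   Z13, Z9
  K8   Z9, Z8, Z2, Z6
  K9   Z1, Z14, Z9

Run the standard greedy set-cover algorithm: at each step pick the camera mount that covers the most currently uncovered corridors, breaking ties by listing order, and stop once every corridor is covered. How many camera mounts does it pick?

Pick 1: K6 covers 4 new corridors (Z1, Z14, Z8, Z6).
Pick 2: K2 covers 2 new corridors (Z13, Z7).
Pick 3: K8 covers 2 new corridors (Z9, Z2).
Greedy uses 3 camera mounts.

3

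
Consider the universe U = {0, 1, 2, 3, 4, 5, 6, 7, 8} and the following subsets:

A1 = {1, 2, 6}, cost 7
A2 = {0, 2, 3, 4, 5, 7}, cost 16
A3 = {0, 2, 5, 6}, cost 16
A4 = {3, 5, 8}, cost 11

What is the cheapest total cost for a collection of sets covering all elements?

A1, A2, A4 cover every element at cost 7 + 16 + 11 = 34.
Any cover uses at least 3 sets; among all covering selections none totals below 34.

34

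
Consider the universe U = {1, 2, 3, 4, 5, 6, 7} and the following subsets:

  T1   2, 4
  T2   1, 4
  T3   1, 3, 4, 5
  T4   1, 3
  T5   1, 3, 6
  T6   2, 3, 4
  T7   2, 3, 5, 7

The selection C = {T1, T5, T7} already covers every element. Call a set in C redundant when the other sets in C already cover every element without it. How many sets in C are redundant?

0

Drop T1: 4 uncovered — not redundant.
Drop T5: 1, 6 uncovered — not redundant.
Drop T7: 5, 7 uncovered — not redundant.
None of the sets in C is redundant.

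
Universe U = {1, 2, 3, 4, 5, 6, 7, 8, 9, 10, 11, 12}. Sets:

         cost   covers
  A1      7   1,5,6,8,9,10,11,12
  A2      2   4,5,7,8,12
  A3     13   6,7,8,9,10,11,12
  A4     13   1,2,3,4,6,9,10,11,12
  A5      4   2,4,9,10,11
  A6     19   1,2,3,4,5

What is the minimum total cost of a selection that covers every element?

A2, A4 cover every element at cost 2 + 13 = 15.
Any cover uses at least 2 sets; among all covering selections none totals below 15.
Greedy by coverage-per-cost would pick A2, A5, A1, A4 for 26 — worse than the optimum 15.

15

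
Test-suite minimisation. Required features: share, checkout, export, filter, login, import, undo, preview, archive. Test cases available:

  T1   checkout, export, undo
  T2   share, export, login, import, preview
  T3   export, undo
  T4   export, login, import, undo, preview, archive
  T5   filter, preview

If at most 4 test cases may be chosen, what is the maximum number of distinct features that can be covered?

9

Choosing T1, T2, T4, T5 covers {share, checkout, export, filter, login, import, undo, preview, archive} — 9 features.
That is all 9 features.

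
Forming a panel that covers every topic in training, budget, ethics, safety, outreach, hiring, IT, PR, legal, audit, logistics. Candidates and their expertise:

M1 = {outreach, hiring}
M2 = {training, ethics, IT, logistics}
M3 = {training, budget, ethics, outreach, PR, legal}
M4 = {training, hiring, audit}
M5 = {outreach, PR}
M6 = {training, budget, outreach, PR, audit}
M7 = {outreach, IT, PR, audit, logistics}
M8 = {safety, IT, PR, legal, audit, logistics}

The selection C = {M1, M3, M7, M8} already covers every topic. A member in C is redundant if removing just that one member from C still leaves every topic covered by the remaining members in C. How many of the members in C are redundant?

1

Drop M1: hiring uncovered — not redundant.
Drop M3: training, budget, ethics uncovered — not redundant.
Drop M7: the rest still cover every topic — redundant.
Drop M8: safety uncovered — not redundant.
1 redundant: M7.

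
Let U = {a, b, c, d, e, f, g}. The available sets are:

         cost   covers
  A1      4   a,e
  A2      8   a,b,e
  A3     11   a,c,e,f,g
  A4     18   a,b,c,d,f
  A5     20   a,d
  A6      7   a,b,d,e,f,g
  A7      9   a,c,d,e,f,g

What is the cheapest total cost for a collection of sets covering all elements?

A6, A7 cover every element at cost 7 + 9 = 16.
Any cover uses at least 2 sets; among all covering selections none totals below 16.

16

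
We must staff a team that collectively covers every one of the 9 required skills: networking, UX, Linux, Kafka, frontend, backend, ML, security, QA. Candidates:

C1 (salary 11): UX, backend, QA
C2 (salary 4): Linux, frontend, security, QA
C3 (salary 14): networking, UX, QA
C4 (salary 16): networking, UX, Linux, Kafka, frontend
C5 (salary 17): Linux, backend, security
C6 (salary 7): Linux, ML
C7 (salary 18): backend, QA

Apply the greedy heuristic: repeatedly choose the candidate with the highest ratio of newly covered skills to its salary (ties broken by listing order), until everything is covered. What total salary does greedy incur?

Pick 1: C2 adds 4 new (Linux, frontend, security, QA) at salary 4 (ratio 4/4).
Pick 2: C4 adds 3 new (networking, UX, Kafka) at salary 16 (ratio 3/16).
Pick 3: C6 adds 1 new (ML) at salary 7 (ratio 1/7).
Pick 4: C1 adds 1 new (backend) at salary 11 (ratio 1/11).
Greedy total salary: 4 + 16 + 7 + 11 = 38.

38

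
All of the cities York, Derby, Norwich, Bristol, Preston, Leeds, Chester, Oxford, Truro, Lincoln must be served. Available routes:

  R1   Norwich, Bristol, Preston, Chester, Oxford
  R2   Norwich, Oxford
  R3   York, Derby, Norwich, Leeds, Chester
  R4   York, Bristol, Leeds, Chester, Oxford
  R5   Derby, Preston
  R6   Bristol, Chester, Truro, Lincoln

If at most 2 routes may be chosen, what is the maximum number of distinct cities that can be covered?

Choosing R1, R3 covers {York, Derby, Norwich, Bristol, Preston, Leeds, Chester, Oxford} — 8 cities.
No choice of 2 routes does better; here Truro, Lincoln are left uncovered.

8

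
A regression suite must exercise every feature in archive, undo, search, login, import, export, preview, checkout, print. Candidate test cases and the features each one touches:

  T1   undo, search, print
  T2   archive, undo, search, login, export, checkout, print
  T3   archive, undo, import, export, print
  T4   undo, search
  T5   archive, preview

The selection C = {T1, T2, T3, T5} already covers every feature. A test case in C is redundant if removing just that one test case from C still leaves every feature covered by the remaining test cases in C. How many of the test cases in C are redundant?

Drop T1: the rest still cover every feature — redundant.
Drop T2: login, checkout uncovered — not redundant.
Drop T3: import uncovered — not redundant.
Drop T5: preview uncovered — not redundant.
1 redundant: T1.

1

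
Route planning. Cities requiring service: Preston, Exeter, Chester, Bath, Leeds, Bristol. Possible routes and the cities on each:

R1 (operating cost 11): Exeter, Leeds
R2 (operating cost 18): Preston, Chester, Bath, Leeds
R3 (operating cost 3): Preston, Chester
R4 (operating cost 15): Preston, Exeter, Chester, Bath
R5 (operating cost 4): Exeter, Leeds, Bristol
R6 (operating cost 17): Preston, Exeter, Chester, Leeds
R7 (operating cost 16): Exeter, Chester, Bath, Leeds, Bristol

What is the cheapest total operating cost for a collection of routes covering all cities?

R3, R7 cover every city at operating cost 3 + 16 = 19.
Any cover uses at least 2 routes; among all covering selections none totals below 19.

19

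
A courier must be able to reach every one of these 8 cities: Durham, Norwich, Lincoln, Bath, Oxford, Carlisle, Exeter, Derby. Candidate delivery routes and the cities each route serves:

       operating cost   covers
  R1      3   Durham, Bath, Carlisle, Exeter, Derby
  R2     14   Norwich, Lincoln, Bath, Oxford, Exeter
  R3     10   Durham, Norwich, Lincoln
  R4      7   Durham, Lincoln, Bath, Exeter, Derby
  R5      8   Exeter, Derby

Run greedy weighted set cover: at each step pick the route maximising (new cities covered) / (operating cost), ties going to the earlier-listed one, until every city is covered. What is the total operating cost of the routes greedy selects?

Pick 1: R1 adds 5 new (Durham, Bath, Carlisle, Exeter, Derby) at operating cost 3 (ratio 5/3).
Pick 2: R2 adds 3 new (Norwich, Lincoln, Oxford) at operating cost 14 (ratio 3/14).
Greedy total operating cost: 3 + 14 = 17.

17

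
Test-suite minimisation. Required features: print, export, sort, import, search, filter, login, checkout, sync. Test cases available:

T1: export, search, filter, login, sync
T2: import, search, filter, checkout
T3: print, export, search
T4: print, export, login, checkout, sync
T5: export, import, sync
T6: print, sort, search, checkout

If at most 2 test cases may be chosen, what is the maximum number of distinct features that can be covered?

8

Choosing T1, T6 covers {print, export, sort, search, filter, login, checkout, sync} — 8 features.
No choice of 2 test cases does better; here import is left uncovered.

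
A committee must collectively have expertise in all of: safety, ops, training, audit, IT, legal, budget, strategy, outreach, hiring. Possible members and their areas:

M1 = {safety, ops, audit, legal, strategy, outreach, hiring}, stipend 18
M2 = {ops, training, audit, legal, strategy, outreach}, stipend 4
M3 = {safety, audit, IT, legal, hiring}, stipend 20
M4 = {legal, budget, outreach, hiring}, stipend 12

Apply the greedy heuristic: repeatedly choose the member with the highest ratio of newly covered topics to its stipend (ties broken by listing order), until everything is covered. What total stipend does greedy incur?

Pick 1: M2 adds 6 new (ops, training, audit, legal, strategy, outreach) at stipend 4 (ratio 6/4).
Pick 2: M4 adds 2 new (budget, hiring) at stipend 12 (ratio 2/12).
Pick 3: M3 adds 2 new (safety, IT) at stipend 20 (ratio 2/20).
Greedy total stipend: 4 + 12 + 20 = 36.

36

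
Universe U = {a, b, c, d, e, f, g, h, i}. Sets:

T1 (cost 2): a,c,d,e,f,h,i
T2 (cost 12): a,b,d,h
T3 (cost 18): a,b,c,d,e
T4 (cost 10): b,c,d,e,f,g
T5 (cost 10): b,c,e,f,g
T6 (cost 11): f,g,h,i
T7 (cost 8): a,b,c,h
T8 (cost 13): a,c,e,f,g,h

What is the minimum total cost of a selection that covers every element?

T1, T4 cover every element at cost 2 + 10 = 12.
Any cover uses at least 2 sets; among all covering selections none totals below 12.

12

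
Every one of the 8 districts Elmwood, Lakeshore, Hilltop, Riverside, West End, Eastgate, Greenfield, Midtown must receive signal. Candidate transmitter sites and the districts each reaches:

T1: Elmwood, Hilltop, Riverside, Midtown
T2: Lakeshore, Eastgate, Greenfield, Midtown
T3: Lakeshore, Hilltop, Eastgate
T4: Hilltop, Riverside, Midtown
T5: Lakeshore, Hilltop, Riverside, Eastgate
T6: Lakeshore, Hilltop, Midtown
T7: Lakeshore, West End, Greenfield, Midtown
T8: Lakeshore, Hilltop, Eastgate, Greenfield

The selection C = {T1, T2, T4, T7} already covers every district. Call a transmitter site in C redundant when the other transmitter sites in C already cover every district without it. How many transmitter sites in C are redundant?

1

Drop T1: Elmwood uncovered — not redundant.
Drop T2: Eastgate uncovered — not redundant.
Drop T4: the rest still cover every district — redundant.
Drop T7: West End uncovered — not redundant.
1 redundant: T4.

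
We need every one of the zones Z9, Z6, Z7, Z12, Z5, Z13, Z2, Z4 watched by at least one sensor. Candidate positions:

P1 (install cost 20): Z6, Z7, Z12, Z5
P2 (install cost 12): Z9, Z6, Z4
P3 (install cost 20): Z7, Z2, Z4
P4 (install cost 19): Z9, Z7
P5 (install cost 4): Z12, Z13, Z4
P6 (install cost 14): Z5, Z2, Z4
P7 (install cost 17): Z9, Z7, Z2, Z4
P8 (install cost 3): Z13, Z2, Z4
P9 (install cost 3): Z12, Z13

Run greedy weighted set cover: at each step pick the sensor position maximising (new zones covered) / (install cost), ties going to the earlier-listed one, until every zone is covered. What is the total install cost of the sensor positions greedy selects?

Pick 1: P8 adds 3 new (Z13, Z2, Z4) at install cost 3 (ratio 3/3).
Pick 2: P9 adds 1 new (Z12) at install cost 3 (ratio 1/3).
Pick 3: P2 adds 2 new (Z9, Z6) at install cost 12 (ratio 2/12).
Pick 4: P1 adds 2 new (Z7, Z5) at install cost 20 (ratio 2/20).
Greedy total install cost: 3 + 3 + 12 + 20 = 38. (The true optimum is 35, so greedy overshoots here.)

38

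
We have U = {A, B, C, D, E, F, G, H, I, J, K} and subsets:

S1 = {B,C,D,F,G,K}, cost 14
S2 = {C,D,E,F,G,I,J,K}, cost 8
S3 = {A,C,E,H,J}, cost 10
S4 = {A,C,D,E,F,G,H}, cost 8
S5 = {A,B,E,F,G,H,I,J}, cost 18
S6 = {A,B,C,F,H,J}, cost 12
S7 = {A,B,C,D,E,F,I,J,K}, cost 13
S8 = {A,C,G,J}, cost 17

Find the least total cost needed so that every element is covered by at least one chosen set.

20

S2, S6 cover every element at cost 8 + 12 = 20.
Any cover uses at least 2 sets; among all covering selections none totals below 20.
Greedy by coverage-per-cost would pick S2, S4, S6 for 28 — worse than the optimum 20.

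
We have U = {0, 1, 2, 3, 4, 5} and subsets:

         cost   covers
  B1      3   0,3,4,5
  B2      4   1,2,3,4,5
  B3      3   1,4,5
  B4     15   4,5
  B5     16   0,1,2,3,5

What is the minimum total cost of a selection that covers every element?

B1, B2 cover every element at cost 3 + 4 = 7.
Any cover uses at least 2 sets; among all covering selections none totals below 7.

7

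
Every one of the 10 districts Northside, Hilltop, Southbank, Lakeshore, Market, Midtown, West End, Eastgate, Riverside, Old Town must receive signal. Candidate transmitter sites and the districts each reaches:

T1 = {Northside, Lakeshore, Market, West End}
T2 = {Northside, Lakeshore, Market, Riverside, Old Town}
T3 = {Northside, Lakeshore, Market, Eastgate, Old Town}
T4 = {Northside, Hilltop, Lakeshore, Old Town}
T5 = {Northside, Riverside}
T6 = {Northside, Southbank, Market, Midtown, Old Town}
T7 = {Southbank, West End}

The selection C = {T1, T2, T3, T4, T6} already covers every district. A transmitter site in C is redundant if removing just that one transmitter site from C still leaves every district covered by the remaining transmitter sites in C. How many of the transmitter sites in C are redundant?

0

Drop T1: West End uncovered — not redundant.
Drop T2: Riverside uncovered — not redundant.
Drop T3: Eastgate uncovered — not redundant.
Drop T4: Hilltop uncovered — not redundant.
Drop T6: Southbank, Midtown uncovered — not redundant.
None of the transmitter sites in C is redundant.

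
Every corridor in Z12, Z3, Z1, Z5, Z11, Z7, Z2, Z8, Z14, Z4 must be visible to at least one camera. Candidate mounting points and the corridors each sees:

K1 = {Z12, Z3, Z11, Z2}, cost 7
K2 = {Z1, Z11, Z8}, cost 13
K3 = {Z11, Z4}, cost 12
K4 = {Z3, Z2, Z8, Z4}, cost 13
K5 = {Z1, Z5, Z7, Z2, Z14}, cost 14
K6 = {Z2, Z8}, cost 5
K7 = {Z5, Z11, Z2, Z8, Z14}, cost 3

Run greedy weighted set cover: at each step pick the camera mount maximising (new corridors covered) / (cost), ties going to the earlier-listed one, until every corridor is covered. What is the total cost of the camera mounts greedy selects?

Pick 1: K7 adds 5 new (Z5, Z11, Z2, Z8, Z14) at cost 3 (ratio 5/3).
Pick 2: K1 adds 2 new (Z12, Z3) at cost 7 (ratio 2/7).
Pick 3: K5 adds 2 new (Z1, Z7) at cost 14 (ratio 2/14).
Pick 4: K3 adds 1 new (Z4) at cost 12 (ratio 1/12).
Greedy total cost: 3 + 7 + 14 + 12 = 36. (The true optimum is 34, so greedy overshoots here.)

36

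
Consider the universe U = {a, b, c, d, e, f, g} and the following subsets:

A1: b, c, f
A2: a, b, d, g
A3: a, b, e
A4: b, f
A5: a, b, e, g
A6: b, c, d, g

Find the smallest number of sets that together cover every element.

A1, A2, A3 together cover {a, b, c, d, e, f, g} — every element.
No 2 of the 6 sets cover everything (all 15 pairs fall short), so 3 is minimum.

3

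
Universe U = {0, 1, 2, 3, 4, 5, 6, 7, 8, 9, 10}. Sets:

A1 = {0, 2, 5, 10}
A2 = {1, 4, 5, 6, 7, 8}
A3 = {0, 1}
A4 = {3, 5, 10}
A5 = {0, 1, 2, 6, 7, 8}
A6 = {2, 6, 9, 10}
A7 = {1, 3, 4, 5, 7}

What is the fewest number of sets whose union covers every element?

A5, A6, A7 together cover {0, 1, 2, 3, 4, 5, 6, 7, 8, 9, 10} — every element.
No 2 of the 7 sets cover everything (all 21 pairs fall short), so 3 is minimum.
Greedy (largest uncovered first) would take A2, A1, A4, A6 — 4 sets — but 3 suffice.

3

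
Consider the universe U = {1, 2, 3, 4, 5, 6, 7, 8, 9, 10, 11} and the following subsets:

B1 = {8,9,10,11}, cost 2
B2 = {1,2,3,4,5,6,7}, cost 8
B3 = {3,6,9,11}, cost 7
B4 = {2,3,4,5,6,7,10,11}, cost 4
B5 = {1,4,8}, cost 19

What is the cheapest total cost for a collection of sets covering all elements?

10

B1, B2 cover every element at cost 2 + 8 = 10.
Any cover uses at least 2 sets; among all covering selections none totals below 10.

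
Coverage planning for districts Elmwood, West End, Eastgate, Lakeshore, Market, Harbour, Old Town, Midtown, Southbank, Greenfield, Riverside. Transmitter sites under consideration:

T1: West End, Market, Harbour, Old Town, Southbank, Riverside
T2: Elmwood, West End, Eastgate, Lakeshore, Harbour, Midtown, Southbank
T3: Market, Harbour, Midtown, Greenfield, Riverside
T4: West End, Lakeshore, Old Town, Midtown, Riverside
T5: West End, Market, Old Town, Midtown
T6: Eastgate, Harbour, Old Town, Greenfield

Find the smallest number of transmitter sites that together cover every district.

3

T1, T2, T3 together cover {Elmwood, West End, Eastgate, Lakeshore, Market, Harbour, Old Town, Midtown, Southbank, Greenfield, Riverside} — every district.
No 2 of the 6 transmitter sites cover everything (all 15 pairs fall short), so 3 is minimum.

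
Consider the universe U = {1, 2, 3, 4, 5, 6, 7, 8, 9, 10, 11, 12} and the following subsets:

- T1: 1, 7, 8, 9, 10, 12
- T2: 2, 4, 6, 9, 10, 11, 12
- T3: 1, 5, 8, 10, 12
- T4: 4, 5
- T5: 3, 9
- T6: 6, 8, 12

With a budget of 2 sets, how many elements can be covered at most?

10

Choosing T1, T2 covers {1, 2, 4, 6, 7, 8, 9, 10, 11, 12} — 10 elements.
No choice of 2 sets does better; here 3, 5 are left uncovered.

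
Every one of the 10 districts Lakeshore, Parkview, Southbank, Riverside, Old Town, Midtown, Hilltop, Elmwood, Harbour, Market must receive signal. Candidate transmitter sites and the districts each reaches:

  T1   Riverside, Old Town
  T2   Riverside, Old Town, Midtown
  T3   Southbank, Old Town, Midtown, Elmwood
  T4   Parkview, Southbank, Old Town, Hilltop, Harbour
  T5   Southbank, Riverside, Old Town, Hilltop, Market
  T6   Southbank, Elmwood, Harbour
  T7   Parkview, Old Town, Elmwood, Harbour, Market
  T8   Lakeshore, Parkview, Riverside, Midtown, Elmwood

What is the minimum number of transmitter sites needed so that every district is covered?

3

T4, T5, T8 together cover {Lakeshore, Parkview, Southbank, Riverside, Old Town, Midtown, Hilltop, Elmwood, Harbour, Market} — every district.
No 2 of the 8 transmitter sites cover everything (all 28 pairs fall short), so 3 is minimum.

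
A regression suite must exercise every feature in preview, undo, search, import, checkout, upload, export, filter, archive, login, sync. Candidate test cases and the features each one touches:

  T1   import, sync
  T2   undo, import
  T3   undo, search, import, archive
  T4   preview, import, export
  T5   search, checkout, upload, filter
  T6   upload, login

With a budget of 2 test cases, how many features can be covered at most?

Choosing T3, T5 covers {undo, search, import, checkout, upload, filter, archive} — 7 features.
No choice of 2 test cases does better; here preview, export, login, sync are left uncovered.

7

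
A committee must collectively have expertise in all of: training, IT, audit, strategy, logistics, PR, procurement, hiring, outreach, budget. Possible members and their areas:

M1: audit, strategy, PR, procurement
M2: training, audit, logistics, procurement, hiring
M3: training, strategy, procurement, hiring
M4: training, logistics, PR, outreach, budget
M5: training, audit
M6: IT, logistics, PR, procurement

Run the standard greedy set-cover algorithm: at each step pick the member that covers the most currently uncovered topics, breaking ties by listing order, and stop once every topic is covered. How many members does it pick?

Pick 1: M2 covers 5 new topics (training, audit, logistics, procurement, hiring).
Pick 2: M4 covers 3 new topics (PR, outreach, budget).
Pick 3: M1 covers 1 new topics (strategy).
Pick 4: M6 covers 1 new topics (IT).
Greedy uses 4 members.

4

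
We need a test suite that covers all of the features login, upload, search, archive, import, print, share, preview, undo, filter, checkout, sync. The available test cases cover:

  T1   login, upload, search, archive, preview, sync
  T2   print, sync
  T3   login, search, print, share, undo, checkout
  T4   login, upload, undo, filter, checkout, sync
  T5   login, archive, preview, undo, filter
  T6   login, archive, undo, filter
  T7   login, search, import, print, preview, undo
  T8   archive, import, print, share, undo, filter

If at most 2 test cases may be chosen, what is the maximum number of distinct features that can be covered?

Choosing T1, T8 covers {login, upload, search, archive, import, print, share, preview, undo, filter, sync} — 11 features.
No choice of 2 test cases does better; here checkout is left uncovered.

11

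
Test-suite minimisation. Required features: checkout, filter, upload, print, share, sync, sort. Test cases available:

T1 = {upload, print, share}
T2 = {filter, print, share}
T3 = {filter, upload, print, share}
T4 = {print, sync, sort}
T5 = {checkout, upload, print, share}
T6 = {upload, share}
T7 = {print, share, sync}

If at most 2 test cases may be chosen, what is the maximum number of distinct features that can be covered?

6

Choosing T3, T4 covers {filter, upload, print, share, sync, sort} — 6 features.
No choice of 2 test cases does better; here checkout is left uncovered.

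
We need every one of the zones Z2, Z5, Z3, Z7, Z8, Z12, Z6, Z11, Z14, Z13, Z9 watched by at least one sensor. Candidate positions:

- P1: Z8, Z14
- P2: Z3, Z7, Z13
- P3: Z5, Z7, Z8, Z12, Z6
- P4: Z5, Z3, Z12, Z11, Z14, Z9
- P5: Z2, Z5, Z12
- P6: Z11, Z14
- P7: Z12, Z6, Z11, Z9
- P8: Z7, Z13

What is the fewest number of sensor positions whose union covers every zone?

P1, P2, P5, P7 together cover {Z2, Z5, Z3, Z7, Z8, Z12, Z6, Z11, Z14, Z13, Z9} — every zone.
No 3 of the 8 sensor positions cover everything (all 56 triples fall short), so 4 is minimum.

4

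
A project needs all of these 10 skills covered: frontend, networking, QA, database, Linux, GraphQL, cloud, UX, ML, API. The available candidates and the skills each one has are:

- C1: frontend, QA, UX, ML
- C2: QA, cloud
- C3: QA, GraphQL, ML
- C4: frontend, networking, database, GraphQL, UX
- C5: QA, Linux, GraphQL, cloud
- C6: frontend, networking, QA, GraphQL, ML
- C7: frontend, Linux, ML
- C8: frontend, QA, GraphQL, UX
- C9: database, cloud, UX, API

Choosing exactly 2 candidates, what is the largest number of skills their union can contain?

Choosing C6, C9 covers {frontend, networking, QA, database, GraphQL, cloud, UX, ML, API} — 9 skills.
No choice of 2 candidates does better; here Linux is left uncovered.

9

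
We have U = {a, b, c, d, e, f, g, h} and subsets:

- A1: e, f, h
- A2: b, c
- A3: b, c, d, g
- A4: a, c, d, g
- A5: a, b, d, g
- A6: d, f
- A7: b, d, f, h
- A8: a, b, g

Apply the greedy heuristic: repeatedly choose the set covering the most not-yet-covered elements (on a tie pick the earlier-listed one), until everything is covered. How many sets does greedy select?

3

Pick 1: A3 covers 4 new elements (b, c, d, g).
Pick 2: A1 covers 3 new elements (e, f, h).
Pick 3: A4 covers 1 new elements (a).
Greedy uses 3 sets.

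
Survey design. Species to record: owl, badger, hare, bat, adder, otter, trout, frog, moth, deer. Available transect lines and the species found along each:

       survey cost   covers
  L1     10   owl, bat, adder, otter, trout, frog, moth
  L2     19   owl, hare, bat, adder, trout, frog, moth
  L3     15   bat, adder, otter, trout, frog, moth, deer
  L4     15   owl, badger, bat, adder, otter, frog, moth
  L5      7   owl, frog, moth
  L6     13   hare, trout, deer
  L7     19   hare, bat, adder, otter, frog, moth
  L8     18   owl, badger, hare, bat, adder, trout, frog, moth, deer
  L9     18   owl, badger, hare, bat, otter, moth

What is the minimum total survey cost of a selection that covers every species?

28

L1, L8 cover every species at survey cost 10 + 18 = 28.
Any cover uses at least 2 transects; among all covering selections none totals below 28.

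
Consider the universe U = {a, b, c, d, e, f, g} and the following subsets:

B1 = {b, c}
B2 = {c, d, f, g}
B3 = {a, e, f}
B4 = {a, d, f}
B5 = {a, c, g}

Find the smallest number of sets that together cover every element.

B1, B2, B3 together cover {a, b, c, d, e, f, g} — every element.
No 2 of the 5 sets cover everything (all 10 pairs fall short), so 3 is minimum.

3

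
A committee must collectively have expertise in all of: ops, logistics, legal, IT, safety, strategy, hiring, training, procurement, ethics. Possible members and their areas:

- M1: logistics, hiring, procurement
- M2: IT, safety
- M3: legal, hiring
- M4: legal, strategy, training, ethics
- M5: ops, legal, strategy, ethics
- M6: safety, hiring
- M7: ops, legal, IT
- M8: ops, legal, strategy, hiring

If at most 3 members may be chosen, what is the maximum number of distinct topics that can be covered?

9

Choosing M1, M2, M4 covers {logistics, legal, IT, safety, strategy, hiring, training, procurement, ethics} — 9 topics.
No choice of 3 members does better; here ops is left uncovered.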